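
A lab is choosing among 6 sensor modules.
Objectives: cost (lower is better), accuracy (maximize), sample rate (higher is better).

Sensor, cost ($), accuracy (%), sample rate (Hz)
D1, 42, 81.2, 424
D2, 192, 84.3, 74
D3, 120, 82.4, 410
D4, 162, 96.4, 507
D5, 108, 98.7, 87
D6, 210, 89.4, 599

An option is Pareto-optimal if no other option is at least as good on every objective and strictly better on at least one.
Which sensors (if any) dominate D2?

D4: cost 162≤192, accuracy 96.4≥84.3, sample rate 507≥74 — dominates D2.
D5: cost 108≤192, accuracy 98.7≥84.3, sample rate 87≥74 — dominates D2.
Others (D1, D3, D6) are each worse than D2 on at least one objective.

D4, D5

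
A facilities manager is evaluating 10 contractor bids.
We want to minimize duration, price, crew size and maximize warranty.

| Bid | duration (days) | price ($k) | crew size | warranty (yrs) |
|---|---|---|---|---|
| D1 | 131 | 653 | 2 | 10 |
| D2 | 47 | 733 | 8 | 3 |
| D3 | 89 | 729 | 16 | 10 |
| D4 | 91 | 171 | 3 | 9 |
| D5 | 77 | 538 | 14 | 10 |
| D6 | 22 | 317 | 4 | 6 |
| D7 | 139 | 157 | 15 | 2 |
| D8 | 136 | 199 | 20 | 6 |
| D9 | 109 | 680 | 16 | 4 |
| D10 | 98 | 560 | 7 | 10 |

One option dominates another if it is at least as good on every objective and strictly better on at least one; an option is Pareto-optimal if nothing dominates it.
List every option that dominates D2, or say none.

D6

D6: duration 22≤47, price 317≤733, crew size 4≤8, warranty 6≥3 — dominates D2.
Others (D1, D3, D4, D5, D7, D8, D9, D10) are each worse than D2 on at least one objective.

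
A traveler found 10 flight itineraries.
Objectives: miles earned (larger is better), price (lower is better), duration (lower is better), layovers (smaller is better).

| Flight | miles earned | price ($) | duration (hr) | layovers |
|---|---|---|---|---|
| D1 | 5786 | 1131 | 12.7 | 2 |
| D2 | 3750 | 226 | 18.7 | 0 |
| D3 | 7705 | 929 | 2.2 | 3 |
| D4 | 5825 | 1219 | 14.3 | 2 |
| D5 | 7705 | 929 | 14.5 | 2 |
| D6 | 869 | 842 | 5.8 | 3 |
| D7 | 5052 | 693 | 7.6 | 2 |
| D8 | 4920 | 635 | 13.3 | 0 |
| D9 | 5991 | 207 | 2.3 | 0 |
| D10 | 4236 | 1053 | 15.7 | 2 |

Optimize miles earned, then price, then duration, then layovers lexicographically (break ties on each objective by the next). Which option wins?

First maximize miles earned: best is 7705, kept {D3, D5}.
Then minimize price: best is 929, kept {D3, D5}.
Then minimize duration: best is 2.2, kept {D3}.

D3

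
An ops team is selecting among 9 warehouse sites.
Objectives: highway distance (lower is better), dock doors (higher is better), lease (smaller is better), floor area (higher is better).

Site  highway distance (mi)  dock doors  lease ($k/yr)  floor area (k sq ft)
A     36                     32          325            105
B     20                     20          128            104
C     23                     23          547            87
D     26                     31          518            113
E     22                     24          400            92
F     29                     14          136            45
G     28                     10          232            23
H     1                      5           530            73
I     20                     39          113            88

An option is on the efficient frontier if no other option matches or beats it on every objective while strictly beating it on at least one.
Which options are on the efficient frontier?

A: not dominated.
B: not dominated.
C: dominated by E (highway distance 22≤23, dock doors 24≥23, lease 400≤547, floor area 92≥87).
D: not dominated (best floor area).
E: not dominated.
F: dominated by B (highway distance 20≤29, dock doors 20≥14, lease 128≤136, floor area 104≥45).
G: dominated by B (highway distance 20≤28, dock doors 20≥10, lease 128≤232, floor area 104≥23).
H: not dominated (best highway distance).
I: not dominated (best dock doors).

A, B, D, E, H, I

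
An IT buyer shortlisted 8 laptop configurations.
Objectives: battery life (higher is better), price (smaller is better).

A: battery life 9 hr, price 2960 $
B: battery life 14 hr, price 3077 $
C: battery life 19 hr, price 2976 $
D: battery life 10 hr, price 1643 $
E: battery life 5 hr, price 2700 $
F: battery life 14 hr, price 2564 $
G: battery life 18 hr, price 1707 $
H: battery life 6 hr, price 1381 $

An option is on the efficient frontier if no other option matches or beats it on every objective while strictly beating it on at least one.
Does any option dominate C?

No

A: worse on battery life (9 vs 19).
B: worse on battery life (14 vs 19).
D: worse on battery life (10 vs 19).
E: worse on battery life (5 vs 19).
F: worse on battery life (14 vs 19).
G: worse on battery life (18 vs 19).
H: worse on battery life (6 vs 19).
No option is at least as good as C on every objective and strictly better on one.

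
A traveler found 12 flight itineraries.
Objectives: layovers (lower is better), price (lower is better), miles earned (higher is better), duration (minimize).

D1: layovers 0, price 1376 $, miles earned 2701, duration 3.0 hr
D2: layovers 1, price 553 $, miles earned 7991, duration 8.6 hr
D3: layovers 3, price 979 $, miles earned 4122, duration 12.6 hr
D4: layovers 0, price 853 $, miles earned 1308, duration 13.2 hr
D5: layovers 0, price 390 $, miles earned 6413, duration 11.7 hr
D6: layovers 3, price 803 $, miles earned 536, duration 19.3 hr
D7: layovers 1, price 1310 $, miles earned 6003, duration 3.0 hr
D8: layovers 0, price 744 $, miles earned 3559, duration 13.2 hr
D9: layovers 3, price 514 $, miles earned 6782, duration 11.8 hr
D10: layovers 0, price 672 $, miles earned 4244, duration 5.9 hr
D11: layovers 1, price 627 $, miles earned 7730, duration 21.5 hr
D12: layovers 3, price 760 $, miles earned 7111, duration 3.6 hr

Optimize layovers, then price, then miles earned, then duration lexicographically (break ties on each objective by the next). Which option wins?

D5

First minimize layovers: best is 0, kept {D1, D4, D5, D8, D10}.
Then minimize price: best is 390, kept {D5}.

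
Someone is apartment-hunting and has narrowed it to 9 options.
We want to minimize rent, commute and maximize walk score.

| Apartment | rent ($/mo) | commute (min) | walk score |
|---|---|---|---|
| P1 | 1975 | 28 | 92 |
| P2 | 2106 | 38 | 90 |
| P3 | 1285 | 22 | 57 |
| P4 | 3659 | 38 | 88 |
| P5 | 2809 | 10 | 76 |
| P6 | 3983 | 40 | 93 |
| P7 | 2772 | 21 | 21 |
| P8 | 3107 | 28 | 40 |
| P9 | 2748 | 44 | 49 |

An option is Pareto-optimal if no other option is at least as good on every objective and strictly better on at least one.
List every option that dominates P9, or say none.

P1: rent 1975≤2748, commute 28≤44, walk score 92≥49 — dominates P9.
P2: rent 2106≤2748, commute 38≤44, walk score 90≥49 — dominates P9.
P3: rent 1285≤2748, commute 22≤44, walk score 57≥49 — dominates P9.
Others (P4, P5, P6, P7, P8) are each worse than P9 on at least one objective.

P1, P2, P3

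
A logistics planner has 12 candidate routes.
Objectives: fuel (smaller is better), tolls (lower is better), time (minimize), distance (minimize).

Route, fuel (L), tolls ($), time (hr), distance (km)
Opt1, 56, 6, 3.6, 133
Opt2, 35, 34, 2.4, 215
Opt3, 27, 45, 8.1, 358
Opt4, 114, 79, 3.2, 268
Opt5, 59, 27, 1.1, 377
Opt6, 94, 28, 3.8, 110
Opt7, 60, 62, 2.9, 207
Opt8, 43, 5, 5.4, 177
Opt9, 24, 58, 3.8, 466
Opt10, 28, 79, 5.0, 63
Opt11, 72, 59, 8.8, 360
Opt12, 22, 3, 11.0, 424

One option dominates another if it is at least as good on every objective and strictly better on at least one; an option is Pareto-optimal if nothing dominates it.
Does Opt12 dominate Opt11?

No

Opt12 vs Opt11: Opt12 is worse on time (11.0 vs 8.8), so it does not dominate Opt11.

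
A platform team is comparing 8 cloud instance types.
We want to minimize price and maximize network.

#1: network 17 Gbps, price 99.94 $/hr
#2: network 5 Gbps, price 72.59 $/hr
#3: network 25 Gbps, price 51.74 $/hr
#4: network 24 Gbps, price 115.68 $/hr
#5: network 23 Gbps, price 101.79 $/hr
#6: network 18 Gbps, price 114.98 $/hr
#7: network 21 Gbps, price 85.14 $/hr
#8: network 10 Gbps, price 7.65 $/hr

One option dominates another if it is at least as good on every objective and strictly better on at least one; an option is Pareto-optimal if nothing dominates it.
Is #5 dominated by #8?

No

#8 vs #5: #8 is worse on network (10 vs 23), so it does not dominate #5.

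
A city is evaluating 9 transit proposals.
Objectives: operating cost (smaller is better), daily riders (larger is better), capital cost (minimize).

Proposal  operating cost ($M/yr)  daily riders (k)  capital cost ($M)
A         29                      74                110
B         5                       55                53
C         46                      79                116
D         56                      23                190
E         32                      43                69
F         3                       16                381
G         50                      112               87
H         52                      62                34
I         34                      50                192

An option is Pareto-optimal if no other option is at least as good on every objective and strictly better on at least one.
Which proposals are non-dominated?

A: not dominated.
B: not dominated.
C: not dominated.
D: dominated by A (operating cost 29≤56, daily riders 74≥23, capital cost 110≤190).
E: dominated by B (operating cost 5≤32, daily riders 55≥43, capital cost 53≤69).
F: not dominated (best operating cost).
G: not dominated (best daily riders).
H: not dominated (best capital cost).
I: dominated by A (operating cost 29≤34, daily riders 74≥50, capital cost 110≤192).

A, B, C, F, G, H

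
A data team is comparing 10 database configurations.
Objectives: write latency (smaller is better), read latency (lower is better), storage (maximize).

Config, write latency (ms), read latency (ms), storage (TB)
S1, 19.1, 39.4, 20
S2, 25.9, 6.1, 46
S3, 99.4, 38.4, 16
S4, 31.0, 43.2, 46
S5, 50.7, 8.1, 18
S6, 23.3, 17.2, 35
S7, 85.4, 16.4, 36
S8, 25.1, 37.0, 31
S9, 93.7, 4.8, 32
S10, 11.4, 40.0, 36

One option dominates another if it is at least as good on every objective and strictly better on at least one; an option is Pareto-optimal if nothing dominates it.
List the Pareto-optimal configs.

S1, S2, S6, S9, S10

S1: not dominated.
S2: not dominated.
S3: dominated by S2 (write latency 25.9≤99.4, read latency 6.1≤38.4, storage 46≥16).
S4: dominated by S2 (write latency 25.9≤31.0, read latency 6.1≤43.2, storage 46≥46).
S5: dominated by S2 (write latency 25.9≤50.7, read latency 6.1≤8.1, storage 46≥18).
S6: not dominated.
S7: dominated by S2 (write latency 25.9≤85.4, read latency 6.1≤16.4, storage 46≥36).
S8: dominated by S6 (write latency 23.3≤25.1, read latency 17.2≤37.0, storage 35≥31).
S9: not dominated (best read latency).
S10: not dominated (best write latency).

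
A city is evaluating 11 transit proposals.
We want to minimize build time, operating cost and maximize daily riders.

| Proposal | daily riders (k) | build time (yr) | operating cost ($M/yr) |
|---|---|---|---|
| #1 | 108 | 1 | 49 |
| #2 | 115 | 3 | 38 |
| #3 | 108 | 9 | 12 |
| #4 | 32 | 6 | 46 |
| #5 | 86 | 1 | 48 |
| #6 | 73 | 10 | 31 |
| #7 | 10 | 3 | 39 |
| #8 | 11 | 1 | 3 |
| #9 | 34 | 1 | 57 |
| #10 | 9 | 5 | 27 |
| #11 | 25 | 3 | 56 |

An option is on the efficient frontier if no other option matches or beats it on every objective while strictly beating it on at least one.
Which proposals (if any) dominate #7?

#2, #8

#2: daily riders 115≥10, build time 3≤3, operating cost 38≤39 — dominates #7.
#8: daily riders 11≥10, build time 1≤3, operating cost 3≤39 — dominates #7.
Others (#1, #3, #4, #5, #6, #9, #10, #11) are each worse than #7 on at least one objective.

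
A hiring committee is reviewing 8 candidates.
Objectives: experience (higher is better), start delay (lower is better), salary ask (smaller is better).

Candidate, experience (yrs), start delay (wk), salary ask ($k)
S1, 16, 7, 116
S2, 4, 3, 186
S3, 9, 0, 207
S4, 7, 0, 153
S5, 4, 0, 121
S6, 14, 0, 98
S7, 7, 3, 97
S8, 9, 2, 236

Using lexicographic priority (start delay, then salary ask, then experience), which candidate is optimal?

S6

First minimize start delay: best is 0, kept {S3, S4, S5, S6}.
Then minimize salary ask: best is 98, kept {S6}.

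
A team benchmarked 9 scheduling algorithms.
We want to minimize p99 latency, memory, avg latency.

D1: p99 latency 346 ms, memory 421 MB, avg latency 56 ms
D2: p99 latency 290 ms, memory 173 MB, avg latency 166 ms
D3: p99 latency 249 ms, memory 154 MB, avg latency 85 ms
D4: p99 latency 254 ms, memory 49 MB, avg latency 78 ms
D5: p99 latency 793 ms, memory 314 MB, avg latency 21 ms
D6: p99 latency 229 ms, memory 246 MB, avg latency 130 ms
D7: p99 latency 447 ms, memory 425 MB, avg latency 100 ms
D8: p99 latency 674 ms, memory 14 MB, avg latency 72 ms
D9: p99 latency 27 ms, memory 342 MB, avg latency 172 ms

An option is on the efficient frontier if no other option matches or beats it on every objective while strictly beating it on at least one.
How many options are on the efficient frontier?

D1: not dominated.
D2: dominated by D3 (p99 latency 249≤290, memory 154≤173, avg latency 85≤166).
D3: not dominated.
D4: not dominated.
D5: not dominated (best avg latency).
D6: not dominated.
D7: dominated by D1 (p99 latency 346≤447, memory 421≤425, avg latency 56≤100).
D8: not dominated (best memory).
D9: not dominated (best p99 latency).
Pareto-optimal: D1, D3, D4, D5, D6, D8, D9 → 7.

7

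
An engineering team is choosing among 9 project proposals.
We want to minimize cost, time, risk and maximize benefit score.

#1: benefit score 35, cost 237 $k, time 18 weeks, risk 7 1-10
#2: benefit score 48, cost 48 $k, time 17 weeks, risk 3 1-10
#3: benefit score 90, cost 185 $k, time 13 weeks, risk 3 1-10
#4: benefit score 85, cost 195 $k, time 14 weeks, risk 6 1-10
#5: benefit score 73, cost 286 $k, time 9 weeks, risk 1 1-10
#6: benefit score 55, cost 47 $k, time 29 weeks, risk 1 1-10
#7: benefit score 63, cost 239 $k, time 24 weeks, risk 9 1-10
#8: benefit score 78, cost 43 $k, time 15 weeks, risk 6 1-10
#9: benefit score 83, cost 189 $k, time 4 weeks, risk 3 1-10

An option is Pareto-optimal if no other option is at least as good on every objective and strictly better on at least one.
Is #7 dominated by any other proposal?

#3 vs #7: benefit score 90≥63, cost 185≤239, time 13≤24, risk 3≤9 — #3 is at least as good on every objective and strictly better on at least one, so #3 dominates #7.

Yes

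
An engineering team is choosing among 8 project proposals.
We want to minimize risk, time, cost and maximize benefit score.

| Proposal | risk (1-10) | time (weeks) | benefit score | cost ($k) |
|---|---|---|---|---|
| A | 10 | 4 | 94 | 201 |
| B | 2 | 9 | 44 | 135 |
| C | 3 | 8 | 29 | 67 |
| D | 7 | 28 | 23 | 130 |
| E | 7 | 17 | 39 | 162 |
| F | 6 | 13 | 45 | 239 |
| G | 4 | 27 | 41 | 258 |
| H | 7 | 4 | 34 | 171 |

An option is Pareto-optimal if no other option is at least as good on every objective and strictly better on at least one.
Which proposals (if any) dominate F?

A: worse on risk (10 vs 6).
B: worse on benefit score (44 vs 45).
C: worse on benefit score (29 vs 45).
D: worse on risk (7 vs 6).
E: worse on risk (7 vs 6).
G: worse on time (27 vs 13).
H: worse on risk (7 vs 6).
No option dominates F.

none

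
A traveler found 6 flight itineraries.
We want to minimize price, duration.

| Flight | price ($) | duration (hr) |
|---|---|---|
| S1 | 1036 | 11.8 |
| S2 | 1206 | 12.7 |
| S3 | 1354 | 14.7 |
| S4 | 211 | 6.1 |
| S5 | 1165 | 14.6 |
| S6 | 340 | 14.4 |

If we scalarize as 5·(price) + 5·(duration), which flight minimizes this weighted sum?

S1: 5·1036 + 5·11.8 = 5239.0
S2: 5·1206 + 5·12.7 = 6093.5
S3: 5·1354 + 5·14.7 = 6843.5
S4: 5·211 + 5·6.1 = 1085.5
S5: 5·1165 + 5·14.6 = 5898.0
S6: 5·340 + 5·14.4 = 1772.0
Lowest: S4 at 1085.5.

S4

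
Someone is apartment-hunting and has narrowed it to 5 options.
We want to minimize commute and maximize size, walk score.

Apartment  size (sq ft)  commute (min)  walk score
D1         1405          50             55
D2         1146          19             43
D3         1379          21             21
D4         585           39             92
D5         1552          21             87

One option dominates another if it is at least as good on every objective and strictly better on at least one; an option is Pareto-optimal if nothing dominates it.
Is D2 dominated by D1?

D1 vs D2: D1 is worse on commute (50 vs 19), so it does not dominate D2.

No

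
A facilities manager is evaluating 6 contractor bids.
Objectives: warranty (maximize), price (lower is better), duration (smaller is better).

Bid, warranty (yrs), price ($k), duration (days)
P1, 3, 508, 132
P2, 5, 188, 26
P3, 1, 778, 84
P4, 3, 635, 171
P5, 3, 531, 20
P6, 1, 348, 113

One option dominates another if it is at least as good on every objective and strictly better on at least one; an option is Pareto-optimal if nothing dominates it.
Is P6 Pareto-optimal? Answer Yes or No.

P2 vs P6: warranty 5≥1, price 188≤348, duration 26≤113 — P2 is at least as good on every objective and strictly better on at least one, so P2 dominates P6.

No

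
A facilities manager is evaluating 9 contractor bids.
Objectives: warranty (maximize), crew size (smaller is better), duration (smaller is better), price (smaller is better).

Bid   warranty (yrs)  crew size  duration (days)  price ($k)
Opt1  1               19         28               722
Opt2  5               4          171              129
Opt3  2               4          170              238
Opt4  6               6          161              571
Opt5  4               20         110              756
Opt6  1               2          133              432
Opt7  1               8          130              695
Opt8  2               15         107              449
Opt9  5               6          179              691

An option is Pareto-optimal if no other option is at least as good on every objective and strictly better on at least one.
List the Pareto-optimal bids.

Opt1: not dominated (best duration).
Opt2: not dominated (best price).
Opt3: not dominated.
Opt4: not dominated (best warranty).
Opt5: not dominated.
Opt6: not dominated (best crew size).
Opt7: not dominated.
Opt8: not dominated.
Opt9: dominated by Opt2 (warranty 5≥5, crew size 4≤6, duration 171≤179, price 129≤691).

Opt1, Opt2, Opt3, Opt4, Opt5, Opt6, Opt7, Opt8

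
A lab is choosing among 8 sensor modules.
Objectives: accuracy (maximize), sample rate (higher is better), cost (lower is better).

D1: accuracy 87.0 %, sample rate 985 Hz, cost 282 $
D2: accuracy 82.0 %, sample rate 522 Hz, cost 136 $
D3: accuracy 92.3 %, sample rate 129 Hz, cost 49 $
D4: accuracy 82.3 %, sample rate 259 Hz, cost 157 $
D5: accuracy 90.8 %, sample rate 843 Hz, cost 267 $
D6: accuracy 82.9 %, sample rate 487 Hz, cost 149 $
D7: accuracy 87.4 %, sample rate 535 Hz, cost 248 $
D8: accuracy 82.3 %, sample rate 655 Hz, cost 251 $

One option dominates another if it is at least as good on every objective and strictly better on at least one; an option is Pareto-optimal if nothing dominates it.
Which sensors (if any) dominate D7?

D1: worse on accuracy (87.0 vs 87.4).
D2: worse on accuracy (82.0 vs 87.4).
D3: worse on sample rate (129 vs 535).
D4: worse on accuracy (82.3 vs 87.4).
D5: worse on cost (267 vs 248).
D6: worse on accuracy (82.9 vs 87.4).
D8: worse on accuracy (82.3 vs 87.4).
No option dominates D7.

none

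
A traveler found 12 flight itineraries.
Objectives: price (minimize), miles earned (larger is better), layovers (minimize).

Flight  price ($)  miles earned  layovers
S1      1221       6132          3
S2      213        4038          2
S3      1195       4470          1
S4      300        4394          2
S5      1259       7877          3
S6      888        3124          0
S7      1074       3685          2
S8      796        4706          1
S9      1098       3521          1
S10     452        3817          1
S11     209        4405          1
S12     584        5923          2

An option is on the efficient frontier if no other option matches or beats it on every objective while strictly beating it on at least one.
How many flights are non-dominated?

S1: not dominated.
S2: dominated by S11 (price 209≤213, miles earned 4405≥4038, layovers 1≤2).
S3: dominated by S8 (price 796≤1195, miles earned 4706≥4470, layovers 1≤1).
S4: dominated by S11 (price 209≤300, miles earned 4405≥4394, layovers 1≤2).
S5: not dominated (best miles earned).
S6: not dominated (best layovers).
S7: dominated by S2 (price 213≤1074, miles earned 4038≥3685, layovers 2≤2).
S8: not dominated.
S9: dominated by S8 (price 796≤1098, miles earned 4706≥3521, layovers 1≤1).
S10: dominated by S11 (price 209≤452, miles earned 4405≥3817, layovers 1≤1).
S11: not dominated (best price).
S12: not dominated.
Pareto-optimal: S1, S5, S6, S8, S11, S12 → 6.

6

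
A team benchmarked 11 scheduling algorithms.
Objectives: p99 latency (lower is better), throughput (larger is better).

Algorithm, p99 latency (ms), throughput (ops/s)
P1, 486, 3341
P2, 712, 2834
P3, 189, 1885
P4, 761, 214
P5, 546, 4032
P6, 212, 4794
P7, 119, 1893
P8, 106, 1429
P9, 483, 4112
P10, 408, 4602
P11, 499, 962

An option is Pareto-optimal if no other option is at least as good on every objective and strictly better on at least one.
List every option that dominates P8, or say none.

P1: worse on p99 latency (486 vs 106).
P2: worse on p99 latency (712 vs 106).
P3: worse on p99 latency (189 vs 106).
P4: worse on p99 latency (761 vs 106).
P5: worse on p99 latency (546 vs 106).
P6: worse on p99 latency (212 vs 106).
P7: worse on p99 latency (119 vs 106).
P9: worse on p99 latency (483 vs 106).
P10: worse on p99 latency (408 vs 106).
P11: worse on p99 latency (499 vs 106).
No option dominates P8.

none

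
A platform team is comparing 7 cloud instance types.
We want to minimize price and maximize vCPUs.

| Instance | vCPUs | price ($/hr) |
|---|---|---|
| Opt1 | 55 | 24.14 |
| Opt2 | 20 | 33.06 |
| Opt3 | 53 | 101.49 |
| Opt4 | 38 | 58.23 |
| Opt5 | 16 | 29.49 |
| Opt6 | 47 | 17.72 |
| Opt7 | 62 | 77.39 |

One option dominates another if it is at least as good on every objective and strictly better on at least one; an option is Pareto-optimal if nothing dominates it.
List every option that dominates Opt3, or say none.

Opt1: vCPUs 55≥53, price 24.14≤101.49 — dominates Opt3.
Opt7: vCPUs 62≥53, price 77.39≤101.49 — dominates Opt3.
Others (Opt2, Opt4, Opt5, Opt6) are each worse than Opt3 on at least one objective.

Opt1, Opt7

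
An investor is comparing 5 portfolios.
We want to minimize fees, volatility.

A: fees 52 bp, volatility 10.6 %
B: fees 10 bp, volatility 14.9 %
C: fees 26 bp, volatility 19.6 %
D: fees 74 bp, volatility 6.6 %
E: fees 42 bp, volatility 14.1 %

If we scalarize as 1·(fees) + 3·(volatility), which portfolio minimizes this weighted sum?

B

A: 1·52 + 3·10.6 = 83.8
B: 1·10 + 3·14.9 = 54.7
C: 1·26 + 3·19.6 = 84.8
D: 1·74 + 3·6.6 = 93.8
E: 1·42 + 3·14.1 = 84.3
Lowest: B at 54.7.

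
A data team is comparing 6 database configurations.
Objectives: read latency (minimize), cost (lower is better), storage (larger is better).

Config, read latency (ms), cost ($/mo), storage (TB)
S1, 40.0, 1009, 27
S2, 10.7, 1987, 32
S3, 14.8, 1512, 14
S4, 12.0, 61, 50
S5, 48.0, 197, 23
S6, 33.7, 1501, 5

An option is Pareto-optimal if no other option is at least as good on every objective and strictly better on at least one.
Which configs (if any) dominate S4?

none

S1: worse on read latency (40.0 vs 12.0).
S2: worse on cost (1987 vs 61).
S3: worse on read latency (14.8 vs 12.0).
S5: worse on read latency (48.0 vs 12.0).
S6: worse on read latency (33.7 vs 12.0).
No option dominates S4.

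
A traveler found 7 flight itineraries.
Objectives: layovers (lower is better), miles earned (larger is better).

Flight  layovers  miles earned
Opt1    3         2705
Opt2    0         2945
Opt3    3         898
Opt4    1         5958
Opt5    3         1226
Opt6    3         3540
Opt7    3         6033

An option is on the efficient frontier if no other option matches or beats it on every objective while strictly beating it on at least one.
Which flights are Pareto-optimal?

Opt1: dominated by Opt2 (layovers 0≤3, miles earned 2945≥2705).
Opt2: not dominated (best layovers).
Opt3: dominated by Opt1 (layovers 3≤3, miles earned 2705≥898).
Opt4: not dominated.
Opt5: dominated by Opt1 (layovers 3≤3, miles earned 2705≥1226).
Opt6: dominated by Opt4 (layovers 1≤3, miles earned 5958≥3540).
Opt7: not dominated (best miles earned).

Opt2, Opt4, Opt7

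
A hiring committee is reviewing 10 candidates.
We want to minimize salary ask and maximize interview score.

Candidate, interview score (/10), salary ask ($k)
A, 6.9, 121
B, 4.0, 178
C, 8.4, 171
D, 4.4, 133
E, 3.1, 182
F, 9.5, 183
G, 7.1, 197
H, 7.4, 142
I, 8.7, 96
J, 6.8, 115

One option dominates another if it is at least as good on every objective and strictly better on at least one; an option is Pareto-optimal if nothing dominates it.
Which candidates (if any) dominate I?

A: worse on interview score (6.9 vs 8.7).
B: worse on interview score (4.0 vs 8.7).
C: worse on interview score (8.4 vs 8.7).
D: worse on interview score (4.4 vs 8.7).
E: worse on interview score (3.1 vs 8.7).
F: worse on salary ask (183 vs 96).
G: worse on interview score (7.1 vs 8.7).
H: worse on interview score (7.4 vs 8.7).
J: worse on interview score (6.8 vs 8.7).
No option dominates I.

none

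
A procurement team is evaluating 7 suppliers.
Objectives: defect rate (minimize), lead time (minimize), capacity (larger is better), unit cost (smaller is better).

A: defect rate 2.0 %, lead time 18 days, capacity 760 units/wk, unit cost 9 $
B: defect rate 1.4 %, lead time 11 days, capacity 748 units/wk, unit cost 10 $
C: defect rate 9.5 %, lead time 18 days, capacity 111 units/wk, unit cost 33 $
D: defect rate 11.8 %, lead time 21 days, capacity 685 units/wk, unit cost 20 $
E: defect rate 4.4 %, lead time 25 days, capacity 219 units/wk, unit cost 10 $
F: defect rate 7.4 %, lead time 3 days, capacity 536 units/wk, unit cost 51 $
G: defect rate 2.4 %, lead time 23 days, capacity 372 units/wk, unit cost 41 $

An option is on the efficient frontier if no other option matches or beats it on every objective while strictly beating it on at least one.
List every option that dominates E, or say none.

A, B

A: defect rate 2.0≤4.4, lead time 18≤25, capacity 760≥219, unit cost 9≤10 — dominates E.
B: defect rate 1.4≤4.4, lead time 11≤25, capacity 748≥219, unit cost 10≤10 — dominates E.
Others (C, D, F, G) are each worse than E on at least one objective.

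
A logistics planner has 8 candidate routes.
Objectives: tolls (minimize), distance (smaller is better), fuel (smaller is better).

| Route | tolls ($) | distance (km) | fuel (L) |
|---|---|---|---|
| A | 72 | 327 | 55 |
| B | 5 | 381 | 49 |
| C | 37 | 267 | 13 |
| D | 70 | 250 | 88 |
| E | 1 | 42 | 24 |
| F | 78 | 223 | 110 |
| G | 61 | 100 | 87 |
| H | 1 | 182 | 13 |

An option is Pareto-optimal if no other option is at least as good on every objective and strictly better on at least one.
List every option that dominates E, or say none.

A: worse on tolls (72 vs 1).
B: worse on tolls (5 vs 1).
C: worse on tolls (37 vs 1).
D: worse on tolls (70 vs 1).
F: worse on tolls (78 vs 1).
G: worse on tolls (61 vs 1).
H: worse on distance (182 vs 42).
No option dominates E.

none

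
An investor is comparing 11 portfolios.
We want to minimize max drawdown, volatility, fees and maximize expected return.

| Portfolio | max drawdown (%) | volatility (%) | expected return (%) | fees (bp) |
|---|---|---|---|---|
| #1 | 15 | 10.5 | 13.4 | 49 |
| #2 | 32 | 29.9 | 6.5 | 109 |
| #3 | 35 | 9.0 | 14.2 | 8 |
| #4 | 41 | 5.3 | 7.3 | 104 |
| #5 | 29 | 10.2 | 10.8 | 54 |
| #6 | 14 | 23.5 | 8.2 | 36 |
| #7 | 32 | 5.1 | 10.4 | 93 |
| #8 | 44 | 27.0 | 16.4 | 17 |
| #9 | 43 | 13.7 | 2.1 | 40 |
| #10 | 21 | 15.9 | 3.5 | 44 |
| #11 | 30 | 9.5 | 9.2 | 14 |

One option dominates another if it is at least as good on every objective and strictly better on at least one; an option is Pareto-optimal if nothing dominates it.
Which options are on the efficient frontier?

#1: not dominated.
#2: dominated by #1 (max drawdown 15≤32, volatility 10.5≤29.9, expected return 13.4≥6.5, fees 49≤109).
#3: not dominated (best fees).
#4: dominated by #7 (max drawdown 32≤41, volatility 5.1≤5.3, expected return 10.4≥7.3, fees 93≤104).
#5: not dominated.
#6: not dominated (best max drawdown).
#7: not dominated (best volatility).
#8: not dominated (best expected return).
#9: dominated by #3 (max drawdown 35≤43, volatility 9.0≤13.7, expected return 14.2≥2.1, fees 8≤40).
#10: not dominated.
#11: not dominated.

#1, #3, #5, #6, #7, #8, #10, #11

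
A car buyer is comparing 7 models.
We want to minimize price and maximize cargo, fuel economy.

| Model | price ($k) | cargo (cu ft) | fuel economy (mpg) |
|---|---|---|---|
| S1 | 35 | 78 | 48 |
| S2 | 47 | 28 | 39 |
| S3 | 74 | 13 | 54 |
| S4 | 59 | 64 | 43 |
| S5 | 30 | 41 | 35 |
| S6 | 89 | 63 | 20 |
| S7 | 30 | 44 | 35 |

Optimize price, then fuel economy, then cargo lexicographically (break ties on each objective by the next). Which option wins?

S7

First minimize price: best is 30, kept {S5, S7}.
Then maximize fuel economy: best is 35, kept {S5, S7}.
Then maximize cargo: best is 44, kept {S7}.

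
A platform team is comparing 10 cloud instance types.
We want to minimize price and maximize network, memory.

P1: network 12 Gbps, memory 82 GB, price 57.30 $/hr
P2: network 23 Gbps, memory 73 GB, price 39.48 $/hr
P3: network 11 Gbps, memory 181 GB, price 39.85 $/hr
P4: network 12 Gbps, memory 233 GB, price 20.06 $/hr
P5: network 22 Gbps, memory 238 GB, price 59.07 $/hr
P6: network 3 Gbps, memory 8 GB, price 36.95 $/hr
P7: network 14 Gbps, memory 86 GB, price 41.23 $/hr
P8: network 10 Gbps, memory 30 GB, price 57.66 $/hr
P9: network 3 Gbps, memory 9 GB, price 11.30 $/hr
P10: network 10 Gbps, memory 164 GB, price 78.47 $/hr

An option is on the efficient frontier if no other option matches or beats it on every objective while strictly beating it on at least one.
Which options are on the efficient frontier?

P1: dominated by P4 (network 12≥12, memory 233≥82, price 20.06≤57.30).
P2: not dominated (best network).
P3: dominated by P4 (network 12≥11, memory 233≥181, price 20.06≤39.85).
P4: not dominated.
P5: not dominated (best memory).
P6: dominated by P4 (network 12≥3, memory 233≥8, price 20.06≤36.95).
P7: not dominated.
P8: dominated by P1 (network 12≥10, memory 82≥30, price 57.30≤57.66).
P9: not dominated (best price).
P10: dominated by P3 (network 11≥10, memory 181≥164, price 39.85≤78.47).

P2, P4, P5, P7, P9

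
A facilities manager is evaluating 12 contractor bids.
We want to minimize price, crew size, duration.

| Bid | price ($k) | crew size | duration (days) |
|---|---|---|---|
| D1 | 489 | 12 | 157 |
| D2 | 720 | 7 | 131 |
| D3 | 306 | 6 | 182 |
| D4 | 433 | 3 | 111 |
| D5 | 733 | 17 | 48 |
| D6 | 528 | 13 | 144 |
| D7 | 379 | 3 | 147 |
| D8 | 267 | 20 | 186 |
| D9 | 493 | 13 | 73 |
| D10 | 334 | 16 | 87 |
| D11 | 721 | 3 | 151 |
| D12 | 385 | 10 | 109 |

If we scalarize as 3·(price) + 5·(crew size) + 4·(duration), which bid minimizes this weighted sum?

D10

D1: 3·489 + 5·12 + 4·157 = 2155
D2: 3·720 + 5·7 + 4·131 = 2719
D3: 3·306 + 5·6 + 4·182 = 1676
D4: 3·433 + 5·3 + 4·111 = 1758
D5: 3·733 + 5·17 + 4·48 = 2476
D6: 3·528 + 5·13 + 4·144 = 2225
D7: 3·379 + 5·3 + 4·147 = 1740
D8: 3·267 + 5·20 + 4·186 = 1645
D9: 3·493 + 5·13 + 4·73 = 1836
D10: 3·334 + 5·16 + 4·87 = 1430
D11: 3·721 + 5·3 + 4·151 = 2782
D12: 3·385 + 5·10 + 4·109 = 1641
Lowest: D10 at 1430.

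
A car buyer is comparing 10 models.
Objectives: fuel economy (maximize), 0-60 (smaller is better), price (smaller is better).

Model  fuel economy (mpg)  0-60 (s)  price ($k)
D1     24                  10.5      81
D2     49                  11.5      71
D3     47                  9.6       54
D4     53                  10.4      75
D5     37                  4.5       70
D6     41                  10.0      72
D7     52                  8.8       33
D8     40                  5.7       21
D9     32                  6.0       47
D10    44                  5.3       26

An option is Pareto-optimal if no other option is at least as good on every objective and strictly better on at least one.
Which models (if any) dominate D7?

none

D1: worse on fuel economy (24 vs 52).
D2: worse on fuel economy (49 vs 52).
D3: worse on fuel economy (47 vs 52).
D4: worse on 0-60 (10.4 vs 8.8).
D5: worse on fuel economy (37 vs 52).
D6: worse on fuel economy (41 vs 52).
D8: worse on fuel economy (40 vs 52).
D9: worse on fuel economy (32 vs 52).
D10: worse on fuel economy (44 vs 52).
No option dominates D7.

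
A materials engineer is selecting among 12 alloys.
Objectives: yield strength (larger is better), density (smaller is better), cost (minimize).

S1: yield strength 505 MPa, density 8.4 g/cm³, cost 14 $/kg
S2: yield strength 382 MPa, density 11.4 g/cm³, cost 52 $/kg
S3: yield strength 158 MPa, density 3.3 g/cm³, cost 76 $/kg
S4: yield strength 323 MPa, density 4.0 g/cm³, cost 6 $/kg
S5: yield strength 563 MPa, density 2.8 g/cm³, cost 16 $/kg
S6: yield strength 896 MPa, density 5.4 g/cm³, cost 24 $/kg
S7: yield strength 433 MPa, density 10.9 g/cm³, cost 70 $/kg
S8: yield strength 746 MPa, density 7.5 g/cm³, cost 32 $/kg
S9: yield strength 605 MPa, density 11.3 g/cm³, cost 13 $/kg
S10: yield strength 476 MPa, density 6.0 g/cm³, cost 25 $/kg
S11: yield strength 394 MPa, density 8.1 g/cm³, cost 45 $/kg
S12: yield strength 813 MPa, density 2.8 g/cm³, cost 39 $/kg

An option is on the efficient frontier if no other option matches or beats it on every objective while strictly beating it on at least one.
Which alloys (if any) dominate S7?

S1, S5, S6, S8, S10, S12

S1: yield strength 505≥433, density 8.4≤10.9, cost 14≤70 — dominates S7.
S5: yield strength 563≥433, density 2.8≤10.9, cost 16≤70 — dominates S7.
S6: yield strength 896≥433, density 5.4≤10.9, cost 24≤70 — dominates S7.
S8: yield strength 746≥433, density 7.5≤10.9, cost 32≤70 — dominates S7.
S10: yield strength 476≥433, density 6.0≤10.9, cost 25≤70 — dominates S7.
S12: yield strength 813≥433, density 2.8≤10.9, cost 39≤70 — dominates S7.
Others (S2, S3, S4, S9, S11) are each worse than S7 on at least one objective.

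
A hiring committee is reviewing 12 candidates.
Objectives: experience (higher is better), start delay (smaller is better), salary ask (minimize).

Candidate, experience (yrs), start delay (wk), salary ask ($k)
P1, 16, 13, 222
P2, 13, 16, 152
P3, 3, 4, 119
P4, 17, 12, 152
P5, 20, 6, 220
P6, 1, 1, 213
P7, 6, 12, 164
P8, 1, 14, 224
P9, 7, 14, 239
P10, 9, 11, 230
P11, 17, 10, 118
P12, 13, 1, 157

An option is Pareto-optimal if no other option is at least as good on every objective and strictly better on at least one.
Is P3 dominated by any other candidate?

No

P1: worse on start delay (13 vs 4).
P2: worse on start delay (16 vs 4).
P4: worse on start delay (12 vs 4).
P5: worse on start delay (6 vs 4).
P6: worse on experience (1 vs 3).
P7: worse on start delay (12 vs 4).
P8: worse on experience (1 vs 3).
P9: worse on start delay (14 vs 4).
P10: worse on start delay (11 vs 4).
P11: worse on start delay (10 vs 4).
P12: worse on salary ask (157 vs 119).
No option is at least as good as P3 on every objective and strictly better on one.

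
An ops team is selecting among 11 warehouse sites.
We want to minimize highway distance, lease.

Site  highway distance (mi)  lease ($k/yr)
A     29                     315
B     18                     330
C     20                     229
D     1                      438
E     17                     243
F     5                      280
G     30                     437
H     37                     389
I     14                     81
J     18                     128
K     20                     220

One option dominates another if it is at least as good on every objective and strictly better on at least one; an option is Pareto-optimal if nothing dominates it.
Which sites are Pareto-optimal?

D, F, I

A: dominated by C (highway distance 20≤29, lease 229≤315).
B: dominated by E (highway distance 17≤18, lease 243≤330).
C: dominated by I (highway distance 14≤20, lease 81≤229).
D: not dominated (best highway distance).
E: dominated by I (highway distance 14≤17, lease 81≤243).
F: not dominated.
G: dominated by A (highway distance 29≤30, lease 315≤437).
H: dominated by A (highway distance 29≤37, lease 315≤389).
I: not dominated (best lease).
J: dominated by I (highway distance 14≤18, lease 81≤128).
K: dominated by I (highway distance 14≤20, lease 81≤220).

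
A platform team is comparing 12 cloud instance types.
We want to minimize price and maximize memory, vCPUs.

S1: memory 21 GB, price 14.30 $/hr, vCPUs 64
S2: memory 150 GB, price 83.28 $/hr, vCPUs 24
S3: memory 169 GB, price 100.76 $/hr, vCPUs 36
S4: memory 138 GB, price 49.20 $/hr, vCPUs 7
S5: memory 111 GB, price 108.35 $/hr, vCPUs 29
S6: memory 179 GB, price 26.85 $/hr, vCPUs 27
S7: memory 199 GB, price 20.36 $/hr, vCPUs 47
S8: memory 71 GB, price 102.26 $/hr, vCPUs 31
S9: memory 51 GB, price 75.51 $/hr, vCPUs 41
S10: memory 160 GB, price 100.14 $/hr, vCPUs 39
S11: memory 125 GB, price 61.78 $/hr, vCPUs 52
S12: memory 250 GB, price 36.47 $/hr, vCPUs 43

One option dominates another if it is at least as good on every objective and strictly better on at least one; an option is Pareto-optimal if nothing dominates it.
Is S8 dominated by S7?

S7 vs S8: memory 199≥71, price 20.36≤102.26, vCPUs 47≥31 — S7 is at least as good on every objective with at least one strict improvement.

Yes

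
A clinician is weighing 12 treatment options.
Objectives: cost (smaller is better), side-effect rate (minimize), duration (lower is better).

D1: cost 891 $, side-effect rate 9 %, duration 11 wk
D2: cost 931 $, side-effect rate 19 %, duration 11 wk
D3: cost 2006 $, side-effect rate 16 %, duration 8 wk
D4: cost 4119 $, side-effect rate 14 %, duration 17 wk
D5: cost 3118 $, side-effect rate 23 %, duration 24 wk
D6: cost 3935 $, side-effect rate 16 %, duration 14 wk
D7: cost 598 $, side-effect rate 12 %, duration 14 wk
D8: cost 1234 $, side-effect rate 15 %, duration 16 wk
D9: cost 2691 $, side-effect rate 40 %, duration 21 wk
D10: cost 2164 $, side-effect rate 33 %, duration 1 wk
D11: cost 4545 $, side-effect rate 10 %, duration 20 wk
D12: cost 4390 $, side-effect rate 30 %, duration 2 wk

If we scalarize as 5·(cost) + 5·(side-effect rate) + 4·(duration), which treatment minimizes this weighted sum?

D7

D1: 5·891 + 5·9 + 4·11 = 4544
D2: 5·931 + 5·19 + 4·11 = 4794
D3: 5·2006 + 5·16 + 4·8 = 10142
D4: 5·4119 + 5·14 + 4·17 = 20733
D5: 5·3118 + 5·23 + 4·24 = 15801
D6: 5·3935 + 5·16 + 4·14 = 19811
D7: 5·598 + 5·12 + 4·14 = 3106
D8: 5·1234 + 5·15 + 4·16 = 6309
D9: 5·2691 + 5·40 + 4·21 = 13739
D10: 5·2164 + 5·33 + 4·1 = 10989
D11: 5·4545 + 5·10 + 4·20 = 22855
D12: 5·4390 + 5·30 + 4·2 = 22108
Lowest: D7 at 3106.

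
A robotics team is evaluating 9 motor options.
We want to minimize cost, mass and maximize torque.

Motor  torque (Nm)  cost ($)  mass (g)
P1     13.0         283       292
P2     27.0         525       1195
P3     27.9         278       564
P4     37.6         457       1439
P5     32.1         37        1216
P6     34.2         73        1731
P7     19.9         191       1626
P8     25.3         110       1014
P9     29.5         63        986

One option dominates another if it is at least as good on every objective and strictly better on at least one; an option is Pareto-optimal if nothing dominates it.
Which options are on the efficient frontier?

P1, P3, P4, P5, P6, P9

P1: not dominated (best mass).
P2: dominated by P3 (torque 27.9≥27.0, cost 278≤525, mass 564≤1195).
P3: not dominated.
P4: not dominated (best torque).
P5: not dominated (best cost).
P6: not dominated.
P7: dominated by P5 (torque 32.1≥19.9, cost 37≤191, mass 1216≤1626).
P8: dominated by P9 (torque 29.5≥25.3, cost 63≤110, mass 986≤1014).
P9: not dominated.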